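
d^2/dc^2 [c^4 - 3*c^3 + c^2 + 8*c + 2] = 12*c^2 - 18*c + 2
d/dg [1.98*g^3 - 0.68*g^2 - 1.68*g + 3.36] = 5.94*g^2 - 1.36*g - 1.68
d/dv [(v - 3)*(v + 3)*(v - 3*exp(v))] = -3*v^2*exp(v) + 3*v^2 - 6*v*exp(v) + 27*exp(v) - 9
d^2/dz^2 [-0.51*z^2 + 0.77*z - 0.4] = -1.02000000000000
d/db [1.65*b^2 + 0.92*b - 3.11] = 3.3*b + 0.92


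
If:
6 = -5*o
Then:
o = -6/5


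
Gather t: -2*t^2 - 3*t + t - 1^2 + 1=-2*t^2 - 2*t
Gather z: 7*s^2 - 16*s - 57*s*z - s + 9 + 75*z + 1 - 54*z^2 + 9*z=7*s^2 - 17*s - 54*z^2 + z*(84 - 57*s) + 10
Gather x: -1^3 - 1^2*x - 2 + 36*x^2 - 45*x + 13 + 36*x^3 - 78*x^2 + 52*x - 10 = 36*x^3 - 42*x^2 + 6*x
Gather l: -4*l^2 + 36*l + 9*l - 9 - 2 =-4*l^2 + 45*l - 11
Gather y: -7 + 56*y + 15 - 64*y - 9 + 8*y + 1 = 0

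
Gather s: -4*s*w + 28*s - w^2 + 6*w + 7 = s*(28 - 4*w) - w^2 + 6*w + 7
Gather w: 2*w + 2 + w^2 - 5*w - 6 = w^2 - 3*w - 4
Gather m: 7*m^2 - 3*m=7*m^2 - 3*m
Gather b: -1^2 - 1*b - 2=-b - 3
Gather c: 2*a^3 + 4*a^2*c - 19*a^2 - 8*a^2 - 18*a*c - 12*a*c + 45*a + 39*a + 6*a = 2*a^3 - 27*a^2 + 90*a + c*(4*a^2 - 30*a)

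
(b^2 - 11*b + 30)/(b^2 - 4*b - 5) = (b - 6)/(b + 1)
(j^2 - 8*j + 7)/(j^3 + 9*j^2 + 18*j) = (j^2 - 8*j + 7)/(j*(j^2 + 9*j + 18))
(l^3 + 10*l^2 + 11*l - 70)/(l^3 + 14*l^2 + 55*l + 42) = (l^2 + 3*l - 10)/(l^2 + 7*l + 6)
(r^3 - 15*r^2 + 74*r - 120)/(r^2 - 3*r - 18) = (r^2 - 9*r + 20)/(r + 3)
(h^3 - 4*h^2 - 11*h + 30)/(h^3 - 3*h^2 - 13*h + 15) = (h - 2)/(h - 1)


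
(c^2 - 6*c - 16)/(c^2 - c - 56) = (c + 2)/(c + 7)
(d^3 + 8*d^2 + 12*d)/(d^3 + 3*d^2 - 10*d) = (d^2 + 8*d + 12)/(d^2 + 3*d - 10)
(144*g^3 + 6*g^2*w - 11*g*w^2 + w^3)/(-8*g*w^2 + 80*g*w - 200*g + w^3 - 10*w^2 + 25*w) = (-18*g^2 - 3*g*w + w^2)/(w^2 - 10*w + 25)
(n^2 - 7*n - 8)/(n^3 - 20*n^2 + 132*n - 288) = (n + 1)/(n^2 - 12*n + 36)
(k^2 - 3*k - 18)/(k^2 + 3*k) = (k - 6)/k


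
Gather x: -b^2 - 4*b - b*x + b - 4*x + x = -b^2 - 3*b + x*(-b - 3)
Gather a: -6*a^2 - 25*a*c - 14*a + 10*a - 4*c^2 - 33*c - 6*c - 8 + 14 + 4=-6*a^2 + a*(-25*c - 4) - 4*c^2 - 39*c + 10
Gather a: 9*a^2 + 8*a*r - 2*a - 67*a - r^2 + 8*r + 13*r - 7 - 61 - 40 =9*a^2 + a*(8*r - 69) - r^2 + 21*r - 108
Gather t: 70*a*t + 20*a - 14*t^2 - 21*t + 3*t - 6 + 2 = 20*a - 14*t^2 + t*(70*a - 18) - 4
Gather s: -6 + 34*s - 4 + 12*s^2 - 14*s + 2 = 12*s^2 + 20*s - 8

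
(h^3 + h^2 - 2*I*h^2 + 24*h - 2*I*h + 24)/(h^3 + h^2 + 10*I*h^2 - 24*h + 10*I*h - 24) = (h - 6*I)/(h + 6*I)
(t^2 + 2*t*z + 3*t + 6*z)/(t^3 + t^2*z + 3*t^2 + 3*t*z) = (t + 2*z)/(t*(t + z))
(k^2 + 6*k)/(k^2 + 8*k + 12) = k/(k + 2)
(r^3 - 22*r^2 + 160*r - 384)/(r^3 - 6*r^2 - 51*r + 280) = (r^2 - 14*r + 48)/(r^2 + 2*r - 35)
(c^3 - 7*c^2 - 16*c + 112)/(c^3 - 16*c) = (c - 7)/c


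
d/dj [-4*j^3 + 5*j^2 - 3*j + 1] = -12*j^2 + 10*j - 3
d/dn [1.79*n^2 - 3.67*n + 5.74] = 3.58*n - 3.67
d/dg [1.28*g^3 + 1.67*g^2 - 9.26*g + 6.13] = 3.84*g^2 + 3.34*g - 9.26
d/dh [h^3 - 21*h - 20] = 3*h^2 - 21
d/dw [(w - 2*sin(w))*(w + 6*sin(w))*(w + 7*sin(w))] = 11*w^2*cos(w) + 3*w^2 + 22*w*sin(w) + 16*w*sin(2*w) - 252*sin(w)^2*cos(w) + 16*sin(w)^2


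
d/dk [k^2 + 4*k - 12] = 2*k + 4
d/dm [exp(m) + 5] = exp(m)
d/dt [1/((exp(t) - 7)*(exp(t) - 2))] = (9 - 2*exp(t))*exp(t)/(exp(4*t) - 18*exp(3*t) + 109*exp(2*t) - 252*exp(t) + 196)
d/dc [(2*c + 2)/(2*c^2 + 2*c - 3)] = 2*(2*c^2 + 2*c - 2*(c + 1)*(2*c + 1) - 3)/(2*c^2 + 2*c - 3)^2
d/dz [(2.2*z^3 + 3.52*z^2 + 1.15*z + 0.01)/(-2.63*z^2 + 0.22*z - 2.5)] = (-5.786*z^4 + 0.968*z^3 - 12.7011*z^2 - 17.5474*z - 2.8772)/(6.9169*z^4 - 1.1572*z^3 + 13.1984*z^2 - 1.1*z + 6.25)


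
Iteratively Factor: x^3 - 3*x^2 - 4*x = (x)*(x^2 - 3*x - 4) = x*(x + 1)*(x - 4)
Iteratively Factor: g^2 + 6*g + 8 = (g + 4)*(g + 2)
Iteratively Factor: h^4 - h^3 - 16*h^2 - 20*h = (h)*(h^3 - h^2 - 16*h - 20) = h*(h + 2)*(h^2 - 3*h - 10) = h*(h - 5)*(h + 2)*(h + 2)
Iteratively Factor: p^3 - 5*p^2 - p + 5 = (p - 1)*(p^2 - 4*p - 5) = (p - 5)*(p - 1)*(p + 1)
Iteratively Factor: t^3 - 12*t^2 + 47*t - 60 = (t - 3)*(t^2 - 9*t + 20) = (t - 5)*(t - 3)*(t - 4)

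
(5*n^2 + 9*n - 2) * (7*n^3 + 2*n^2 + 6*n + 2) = 35*n^5 + 73*n^4 + 34*n^3 + 60*n^2 + 6*n - 4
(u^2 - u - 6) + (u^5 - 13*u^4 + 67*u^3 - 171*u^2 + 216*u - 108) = u^5 - 13*u^4 + 67*u^3 - 170*u^2 + 215*u - 114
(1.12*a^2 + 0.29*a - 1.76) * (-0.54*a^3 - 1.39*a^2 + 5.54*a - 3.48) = -0.6048*a^5 - 1.7134*a^4 + 6.7521*a^3 + 0.155399999999999*a^2 - 10.7596*a + 6.1248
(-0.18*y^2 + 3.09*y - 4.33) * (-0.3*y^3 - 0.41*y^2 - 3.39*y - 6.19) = 0.054*y^5 - 0.8532*y^4 + 0.6423*y^3 - 7.5856*y^2 - 4.4484*y + 26.8027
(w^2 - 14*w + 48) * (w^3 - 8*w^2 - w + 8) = w^5 - 22*w^4 + 159*w^3 - 362*w^2 - 160*w + 384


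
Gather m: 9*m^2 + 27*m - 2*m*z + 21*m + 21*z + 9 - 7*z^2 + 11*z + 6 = 9*m^2 + m*(48 - 2*z) - 7*z^2 + 32*z + 15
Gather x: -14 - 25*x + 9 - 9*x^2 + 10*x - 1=-9*x^2 - 15*x - 6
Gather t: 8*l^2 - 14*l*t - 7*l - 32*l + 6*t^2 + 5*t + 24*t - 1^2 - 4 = 8*l^2 - 39*l + 6*t^2 + t*(29 - 14*l) - 5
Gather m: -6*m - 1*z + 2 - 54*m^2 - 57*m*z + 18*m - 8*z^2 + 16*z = -54*m^2 + m*(12 - 57*z) - 8*z^2 + 15*z + 2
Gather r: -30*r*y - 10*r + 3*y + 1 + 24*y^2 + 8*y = r*(-30*y - 10) + 24*y^2 + 11*y + 1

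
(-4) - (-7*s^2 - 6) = 7*s^2 + 2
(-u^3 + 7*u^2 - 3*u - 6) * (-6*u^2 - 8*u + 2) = 6*u^5 - 34*u^4 - 40*u^3 + 74*u^2 + 42*u - 12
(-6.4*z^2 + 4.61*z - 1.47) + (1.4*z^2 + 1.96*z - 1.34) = -5.0*z^2 + 6.57*z - 2.81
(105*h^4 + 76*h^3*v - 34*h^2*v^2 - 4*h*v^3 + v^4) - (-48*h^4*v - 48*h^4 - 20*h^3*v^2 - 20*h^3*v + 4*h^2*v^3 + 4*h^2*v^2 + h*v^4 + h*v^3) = 48*h^4*v + 153*h^4 + 20*h^3*v^2 + 96*h^3*v - 4*h^2*v^3 - 38*h^2*v^2 - h*v^4 - 5*h*v^3 + v^4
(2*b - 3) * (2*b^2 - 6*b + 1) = 4*b^3 - 18*b^2 + 20*b - 3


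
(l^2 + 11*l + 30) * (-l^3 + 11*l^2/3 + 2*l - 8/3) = -l^5 - 22*l^4/3 + 37*l^3/3 + 388*l^2/3 + 92*l/3 - 80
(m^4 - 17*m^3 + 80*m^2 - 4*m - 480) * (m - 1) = m^5 - 18*m^4 + 97*m^3 - 84*m^2 - 476*m + 480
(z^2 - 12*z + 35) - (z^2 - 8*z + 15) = 20 - 4*z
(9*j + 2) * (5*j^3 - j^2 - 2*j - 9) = 45*j^4 + j^3 - 20*j^2 - 85*j - 18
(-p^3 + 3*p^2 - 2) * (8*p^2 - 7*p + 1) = -8*p^5 + 31*p^4 - 22*p^3 - 13*p^2 + 14*p - 2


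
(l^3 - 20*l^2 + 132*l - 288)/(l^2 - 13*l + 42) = (l^2 - 14*l + 48)/(l - 7)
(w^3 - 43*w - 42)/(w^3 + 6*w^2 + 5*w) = (w^2 - w - 42)/(w*(w + 5))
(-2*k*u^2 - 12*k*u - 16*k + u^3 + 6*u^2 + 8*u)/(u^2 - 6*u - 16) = (-2*k*u - 8*k + u^2 + 4*u)/(u - 8)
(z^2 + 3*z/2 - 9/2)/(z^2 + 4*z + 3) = (z - 3/2)/(z + 1)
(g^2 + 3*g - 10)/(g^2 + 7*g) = (g^2 + 3*g - 10)/(g*(g + 7))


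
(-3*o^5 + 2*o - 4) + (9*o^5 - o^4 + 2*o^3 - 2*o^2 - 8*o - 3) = 6*o^5 - o^4 + 2*o^3 - 2*o^2 - 6*o - 7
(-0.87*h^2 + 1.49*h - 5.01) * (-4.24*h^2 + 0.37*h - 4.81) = 3.6888*h^4 - 6.6395*h^3 + 25.9784*h^2 - 9.0206*h + 24.0981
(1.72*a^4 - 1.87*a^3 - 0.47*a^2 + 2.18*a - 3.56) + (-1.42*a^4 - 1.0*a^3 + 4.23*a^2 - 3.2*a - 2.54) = 0.3*a^4 - 2.87*a^3 + 3.76*a^2 - 1.02*a - 6.1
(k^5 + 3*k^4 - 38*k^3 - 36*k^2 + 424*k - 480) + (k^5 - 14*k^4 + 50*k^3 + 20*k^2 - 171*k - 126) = 2*k^5 - 11*k^4 + 12*k^3 - 16*k^2 + 253*k - 606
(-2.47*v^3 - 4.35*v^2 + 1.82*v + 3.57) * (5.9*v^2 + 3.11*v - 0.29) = -14.573*v^5 - 33.3467*v^4 - 2.0742*v^3 + 27.9847*v^2 + 10.5749*v - 1.0353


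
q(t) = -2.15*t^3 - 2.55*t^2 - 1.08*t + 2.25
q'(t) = -6.45*t^2 - 5.1*t - 1.08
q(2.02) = -28.06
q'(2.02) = -37.70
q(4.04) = -185.50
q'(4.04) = -126.96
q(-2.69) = 28.55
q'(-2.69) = -34.03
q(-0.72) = 2.51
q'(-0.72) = -0.75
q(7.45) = -1036.34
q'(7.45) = -397.07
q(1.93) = -24.79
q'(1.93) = -34.95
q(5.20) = -374.63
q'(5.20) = -202.01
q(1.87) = -22.75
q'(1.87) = -33.17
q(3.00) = -81.99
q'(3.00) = -74.43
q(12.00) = -4093.11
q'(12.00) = -991.08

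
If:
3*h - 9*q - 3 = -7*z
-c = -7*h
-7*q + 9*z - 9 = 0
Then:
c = 32*z/3 - 20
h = 32*z/21 - 20/7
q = 9*z/7 - 9/7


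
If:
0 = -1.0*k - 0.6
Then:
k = -0.60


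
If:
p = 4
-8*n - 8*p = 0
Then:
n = -4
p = 4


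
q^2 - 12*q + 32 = (q - 8)*(q - 4)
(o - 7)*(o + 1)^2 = o^3 - 5*o^2 - 13*o - 7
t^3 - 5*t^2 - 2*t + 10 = (t - 5)*(t - sqrt(2))*(t + sqrt(2))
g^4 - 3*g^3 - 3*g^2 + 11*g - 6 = (g - 3)*(g - 1)^2*(g + 2)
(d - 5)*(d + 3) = d^2 - 2*d - 15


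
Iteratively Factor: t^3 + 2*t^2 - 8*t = (t - 2)*(t^2 + 4*t) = (t - 2)*(t + 4)*(t)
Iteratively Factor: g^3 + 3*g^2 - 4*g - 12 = (g + 2)*(g^2 + g - 6) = (g - 2)*(g + 2)*(g + 3)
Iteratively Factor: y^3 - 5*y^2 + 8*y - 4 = (y - 2)*(y^2 - 3*y + 2) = (y - 2)^2*(y - 1)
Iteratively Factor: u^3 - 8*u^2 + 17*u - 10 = (u - 5)*(u^2 - 3*u + 2) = (u - 5)*(u - 1)*(u - 2)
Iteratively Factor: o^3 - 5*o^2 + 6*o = (o)*(o^2 - 5*o + 6) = o*(o - 2)*(o - 3)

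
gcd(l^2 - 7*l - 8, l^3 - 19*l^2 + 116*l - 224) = l - 8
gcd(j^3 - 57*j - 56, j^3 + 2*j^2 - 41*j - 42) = j^2 + 8*j + 7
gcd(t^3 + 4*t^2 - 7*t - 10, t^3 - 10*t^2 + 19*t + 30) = t + 1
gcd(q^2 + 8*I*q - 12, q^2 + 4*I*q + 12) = q + 6*I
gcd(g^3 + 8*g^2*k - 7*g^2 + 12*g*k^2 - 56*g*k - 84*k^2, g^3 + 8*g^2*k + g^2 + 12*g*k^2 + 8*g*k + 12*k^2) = g^2 + 8*g*k + 12*k^2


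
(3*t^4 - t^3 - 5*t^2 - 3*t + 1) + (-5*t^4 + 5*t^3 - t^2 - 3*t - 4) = -2*t^4 + 4*t^3 - 6*t^2 - 6*t - 3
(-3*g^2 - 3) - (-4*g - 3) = -3*g^2 + 4*g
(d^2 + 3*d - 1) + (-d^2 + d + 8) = 4*d + 7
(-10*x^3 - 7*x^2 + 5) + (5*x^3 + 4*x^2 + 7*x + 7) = -5*x^3 - 3*x^2 + 7*x + 12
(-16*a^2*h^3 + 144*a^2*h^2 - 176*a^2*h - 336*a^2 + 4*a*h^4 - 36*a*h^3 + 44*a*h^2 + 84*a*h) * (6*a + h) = -96*a^3*h^3 + 864*a^3*h^2 - 1056*a^3*h - 2016*a^3 + 8*a^2*h^4 - 72*a^2*h^3 + 88*a^2*h^2 + 168*a^2*h + 4*a*h^5 - 36*a*h^4 + 44*a*h^3 + 84*a*h^2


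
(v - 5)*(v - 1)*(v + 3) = v^3 - 3*v^2 - 13*v + 15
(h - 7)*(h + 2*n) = h^2 + 2*h*n - 7*h - 14*n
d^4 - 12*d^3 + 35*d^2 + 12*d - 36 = (d - 6)^2*(d - 1)*(d + 1)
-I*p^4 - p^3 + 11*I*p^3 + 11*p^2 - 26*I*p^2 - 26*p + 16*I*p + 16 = (p - 8)*(p - 2)*(p - I)*(-I*p + I)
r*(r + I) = r^2 + I*r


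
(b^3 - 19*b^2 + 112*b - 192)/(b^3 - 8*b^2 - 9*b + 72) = (b - 8)/(b + 3)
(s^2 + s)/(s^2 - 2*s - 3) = s/(s - 3)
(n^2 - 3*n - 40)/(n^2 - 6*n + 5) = (n^2 - 3*n - 40)/(n^2 - 6*n + 5)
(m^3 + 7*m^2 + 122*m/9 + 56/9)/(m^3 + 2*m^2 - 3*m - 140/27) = 3*(3*m^2 + 14*m + 8)/(9*m^2 - 3*m - 20)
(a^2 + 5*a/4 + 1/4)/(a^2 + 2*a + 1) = (a + 1/4)/(a + 1)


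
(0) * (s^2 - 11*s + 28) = 0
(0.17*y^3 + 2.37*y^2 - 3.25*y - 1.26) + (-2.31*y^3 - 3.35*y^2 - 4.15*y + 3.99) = -2.14*y^3 - 0.98*y^2 - 7.4*y + 2.73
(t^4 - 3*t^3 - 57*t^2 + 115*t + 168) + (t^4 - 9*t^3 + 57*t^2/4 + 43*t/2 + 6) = 2*t^4 - 12*t^3 - 171*t^2/4 + 273*t/2 + 174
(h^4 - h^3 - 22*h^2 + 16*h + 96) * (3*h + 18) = 3*h^5 + 15*h^4 - 84*h^3 - 348*h^2 + 576*h + 1728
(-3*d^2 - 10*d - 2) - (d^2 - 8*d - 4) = -4*d^2 - 2*d + 2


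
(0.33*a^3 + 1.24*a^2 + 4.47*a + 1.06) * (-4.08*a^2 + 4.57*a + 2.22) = -1.3464*a^5 - 3.5511*a^4 - 11.8382*a^3 + 18.8559*a^2 + 14.7676*a + 2.3532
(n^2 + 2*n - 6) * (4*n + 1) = 4*n^3 + 9*n^2 - 22*n - 6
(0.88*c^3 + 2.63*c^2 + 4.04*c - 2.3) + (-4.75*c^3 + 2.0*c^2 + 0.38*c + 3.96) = -3.87*c^3 + 4.63*c^2 + 4.42*c + 1.66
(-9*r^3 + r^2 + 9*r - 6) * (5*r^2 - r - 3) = -45*r^5 + 14*r^4 + 71*r^3 - 42*r^2 - 21*r + 18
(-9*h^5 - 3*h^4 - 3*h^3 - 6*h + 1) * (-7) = 63*h^5 + 21*h^4 + 21*h^3 + 42*h - 7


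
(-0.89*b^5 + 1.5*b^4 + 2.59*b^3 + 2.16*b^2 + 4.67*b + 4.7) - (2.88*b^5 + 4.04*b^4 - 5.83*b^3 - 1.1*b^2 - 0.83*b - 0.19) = -3.77*b^5 - 2.54*b^4 + 8.42*b^3 + 3.26*b^2 + 5.5*b + 4.89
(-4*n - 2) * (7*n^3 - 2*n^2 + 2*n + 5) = -28*n^4 - 6*n^3 - 4*n^2 - 24*n - 10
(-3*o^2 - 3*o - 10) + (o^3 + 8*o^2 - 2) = o^3 + 5*o^2 - 3*o - 12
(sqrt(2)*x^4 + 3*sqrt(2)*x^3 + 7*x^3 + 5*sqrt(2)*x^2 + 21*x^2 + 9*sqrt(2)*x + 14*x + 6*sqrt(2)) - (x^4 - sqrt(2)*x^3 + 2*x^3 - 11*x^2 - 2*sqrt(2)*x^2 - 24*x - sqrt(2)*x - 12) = -x^4 + sqrt(2)*x^4 + 5*x^3 + 4*sqrt(2)*x^3 + 7*sqrt(2)*x^2 + 32*x^2 + 10*sqrt(2)*x + 38*x + 6*sqrt(2) + 12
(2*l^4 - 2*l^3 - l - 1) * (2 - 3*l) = -6*l^5 + 10*l^4 - 4*l^3 + 3*l^2 + l - 2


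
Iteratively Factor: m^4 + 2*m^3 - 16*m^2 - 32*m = (m + 4)*(m^3 - 2*m^2 - 8*m) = m*(m + 4)*(m^2 - 2*m - 8) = m*(m + 2)*(m + 4)*(m - 4)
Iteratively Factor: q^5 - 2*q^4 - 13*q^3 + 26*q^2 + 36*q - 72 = (q - 3)*(q^4 + q^3 - 10*q^2 - 4*q + 24) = (q - 3)*(q - 2)*(q^3 + 3*q^2 - 4*q - 12) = (q - 3)*(q - 2)*(q + 2)*(q^2 + q - 6) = (q - 3)*(q - 2)^2*(q + 2)*(q + 3)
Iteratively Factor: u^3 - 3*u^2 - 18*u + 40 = (u - 2)*(u^2 - u - 20) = (u - 5)*(u - 2)*(u + 4)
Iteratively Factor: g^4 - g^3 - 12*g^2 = (g + 3)*(g^3 - 4*g^2) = g*(g + 3)*(g^2 - 4*g) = g*(g - 4)*(g + 3)*(g)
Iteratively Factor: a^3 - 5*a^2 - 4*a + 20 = (a + 2)*(a^2 - 7*a + 10) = (a - 2)*(a + 2)*(a - 5)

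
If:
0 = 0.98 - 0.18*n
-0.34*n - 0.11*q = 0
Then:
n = 5.44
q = -16.83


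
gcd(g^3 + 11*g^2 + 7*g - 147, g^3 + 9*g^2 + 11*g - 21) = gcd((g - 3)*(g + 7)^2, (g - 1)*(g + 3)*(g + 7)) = g + 7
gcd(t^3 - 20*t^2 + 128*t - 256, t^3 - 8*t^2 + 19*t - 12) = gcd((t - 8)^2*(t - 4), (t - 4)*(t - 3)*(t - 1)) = t - 4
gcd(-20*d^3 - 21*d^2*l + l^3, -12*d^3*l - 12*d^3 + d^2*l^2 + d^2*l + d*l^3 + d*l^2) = 4*d + l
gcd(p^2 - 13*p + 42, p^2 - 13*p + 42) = p^2 - 13*p + 42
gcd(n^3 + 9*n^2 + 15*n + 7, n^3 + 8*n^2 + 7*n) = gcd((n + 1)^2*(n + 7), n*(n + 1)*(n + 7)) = n^2 + 8*n + 7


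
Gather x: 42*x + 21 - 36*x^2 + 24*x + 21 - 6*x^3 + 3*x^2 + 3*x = -6*x^3 - 33*x^2 + 69*x + 42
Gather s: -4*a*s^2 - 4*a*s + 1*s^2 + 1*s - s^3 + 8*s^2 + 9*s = -s^3 + s^2*(9 - 4*a) + s*(10 - 4*a)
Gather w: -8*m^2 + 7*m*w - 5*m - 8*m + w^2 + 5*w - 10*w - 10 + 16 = -8*m^2 - 13*m + w^2 + w*(7*m - 5) + 6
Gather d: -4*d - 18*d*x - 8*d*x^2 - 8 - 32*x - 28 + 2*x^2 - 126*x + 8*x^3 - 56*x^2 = d*(-8*x^2 - 18*x - 4) + 8*x^3 - 54*x^2 - 158*x - 36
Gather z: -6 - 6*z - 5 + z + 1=-5*z - 10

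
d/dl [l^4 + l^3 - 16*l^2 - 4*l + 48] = 4*l^3 + 3*l^2 - 32*l - 4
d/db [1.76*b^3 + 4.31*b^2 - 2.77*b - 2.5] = 5.28*b^2 + 8.62*b - 2.77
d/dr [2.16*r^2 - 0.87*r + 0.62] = 4.32*r - 0.87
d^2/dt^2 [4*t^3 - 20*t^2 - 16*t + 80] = 24*t - 40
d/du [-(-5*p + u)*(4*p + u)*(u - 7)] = 20*p^2 + 2*p*u - 7*p - 3*u^2 + 14*u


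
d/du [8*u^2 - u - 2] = 16*u - 1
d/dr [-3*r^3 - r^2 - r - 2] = -9*r^2 - 2*r - 1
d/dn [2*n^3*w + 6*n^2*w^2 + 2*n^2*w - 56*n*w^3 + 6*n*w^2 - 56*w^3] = 2*w*(3*n^2 + 6*n*w + 2*n - 28*w^2 + 3*w)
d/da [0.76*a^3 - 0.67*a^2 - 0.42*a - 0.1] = 2.28*a^2 - 1.34*a - 0.42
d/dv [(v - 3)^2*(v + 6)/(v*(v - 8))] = (v^4 - 16*v^3 + 27*v^2 - 108*v + 432)/(v^2*(v^2 - 16*v + 64))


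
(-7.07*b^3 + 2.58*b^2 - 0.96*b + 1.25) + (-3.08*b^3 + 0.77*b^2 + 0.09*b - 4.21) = -10.15*b^3 + 3.35*b^2 - 0.87*b - 2.96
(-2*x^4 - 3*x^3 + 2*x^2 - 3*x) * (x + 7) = -2*x^5 - 17*x^4 - 19*x^3 + 11*x^2 - 21*x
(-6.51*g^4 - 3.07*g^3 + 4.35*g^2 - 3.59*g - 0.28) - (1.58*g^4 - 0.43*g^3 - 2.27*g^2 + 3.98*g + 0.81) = -8.09*g^4 - 2.64*g^3 + 6.62*g^2 - 7.57*g - 1.09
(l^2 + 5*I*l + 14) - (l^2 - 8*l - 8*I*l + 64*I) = 8*l + 13*I*l + 14 - 64*I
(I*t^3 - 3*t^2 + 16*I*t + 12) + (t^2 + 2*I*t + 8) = I*t^3 - 2*t^2 + 18*I*t + 20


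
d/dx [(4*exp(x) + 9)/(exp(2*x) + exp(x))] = (-4*exp(2*x) - 18*exp(x) - 9)*exp(-x)/(exp(2*x) + 2*exp(x) + 1)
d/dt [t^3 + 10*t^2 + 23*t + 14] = 3*t^2 + 20*t + 23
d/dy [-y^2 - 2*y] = -2*y - 2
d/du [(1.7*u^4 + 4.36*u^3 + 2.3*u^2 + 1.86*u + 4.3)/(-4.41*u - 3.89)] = (-22.491*u^4 - 64.9072*u^3 - 61.0242*u^2 - 17.894*u + 11.7276)/(19.4481*u^2 + 34.3098*u + 15.1321)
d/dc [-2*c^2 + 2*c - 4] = 2 - 4*c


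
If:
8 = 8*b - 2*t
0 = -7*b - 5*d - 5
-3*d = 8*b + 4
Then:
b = -5/19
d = -12/19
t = -96/19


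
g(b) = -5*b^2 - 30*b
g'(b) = -10*b - 30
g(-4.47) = 34.20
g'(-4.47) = 14.70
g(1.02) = -35.80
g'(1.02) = -40.20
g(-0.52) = 14.25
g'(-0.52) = -24.80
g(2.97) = -133.20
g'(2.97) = -59.70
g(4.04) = -202.81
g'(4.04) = -70.40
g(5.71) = -334.32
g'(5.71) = -87.10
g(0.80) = -27.20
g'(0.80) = -38.00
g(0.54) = -17.66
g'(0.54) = -35.40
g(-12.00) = -360.00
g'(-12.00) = 90.00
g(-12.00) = -360.00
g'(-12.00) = 90.00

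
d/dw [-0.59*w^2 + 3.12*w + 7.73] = 3.12 - 1.18*w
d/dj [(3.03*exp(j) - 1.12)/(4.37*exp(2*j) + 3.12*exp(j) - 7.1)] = (-13.2411*exp(2*j) + 9.7888*exp(j) - 18.0186)*exp(j)/(19.0969*exp(4*j) + 27.2688*exp(3*j) - 52.3196*exp(2*j) - 44.304*exp(j) + 50.41)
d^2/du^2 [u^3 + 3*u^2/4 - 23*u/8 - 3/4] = 6*u + 3/2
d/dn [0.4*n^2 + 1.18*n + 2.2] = 0.8*n + 1.18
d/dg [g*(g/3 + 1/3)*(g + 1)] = (g + 1)*(3*g + 1)/3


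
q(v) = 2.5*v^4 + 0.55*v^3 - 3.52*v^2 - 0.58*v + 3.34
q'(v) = 10.0*v^3 + 1.65*v^2 - 7.04*v - 0.58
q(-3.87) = 481.76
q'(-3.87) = -528.23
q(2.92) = 167.08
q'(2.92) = 241.90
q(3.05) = 200.77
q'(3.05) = 277.02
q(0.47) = 2.47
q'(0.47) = -2.49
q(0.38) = 2.69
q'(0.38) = -2.47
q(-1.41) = 5.50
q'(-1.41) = -15.41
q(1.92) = 27.12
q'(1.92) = 62.76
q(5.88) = 2978.51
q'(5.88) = 2048.05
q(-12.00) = 50393.02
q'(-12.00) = -16958.50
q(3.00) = 187.27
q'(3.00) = 263.15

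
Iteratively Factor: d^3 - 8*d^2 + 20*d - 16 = (d - 4)*(d^2 - 4*d + 4) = (d - 4)*(d - 2)*(d - 2)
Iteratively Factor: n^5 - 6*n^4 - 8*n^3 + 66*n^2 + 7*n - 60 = (n - 5)*(n^4 - n^3 - 13*n^2 + n + 12) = (n - 5)*(n + 1)*(n^3 - 2*n^2 - 11*n + 12) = (n - 5)*(n - 4)*(n + 1)*(n^2 + 2*n - 3) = (n - 5)*(n - 4)*(n - 1)*(n + 1)*(n + 3)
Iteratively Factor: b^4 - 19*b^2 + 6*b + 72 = (b + 2)*(b^3 - 2*b^2 - 15*b + 36) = (b - 3)*(b + 2)*(b^2 + b - 12) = (b - 3)^2*(b + 2)*(b + 4)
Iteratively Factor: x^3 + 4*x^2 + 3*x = (x)*(x^2 + 4*x + 3) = x*(x + 3)*(x + 1)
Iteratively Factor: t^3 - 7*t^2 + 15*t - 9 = (t - 3)*(t^2 - 4*t + 3) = (t - 3)^2*(t - 1)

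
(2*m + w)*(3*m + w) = 6*m^2 + 5*m*w + w^2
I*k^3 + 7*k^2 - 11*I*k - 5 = (k - 5*I)*(k - I)*(I*k + 1)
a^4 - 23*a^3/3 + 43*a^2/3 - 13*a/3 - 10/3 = (a - 5)*(a - 2)*(a - 1)*(a + 1/3)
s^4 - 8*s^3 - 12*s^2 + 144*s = s*(s - 6)^2*(s + 4)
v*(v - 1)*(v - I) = v^3 - v^2 - I*v^2 + I*v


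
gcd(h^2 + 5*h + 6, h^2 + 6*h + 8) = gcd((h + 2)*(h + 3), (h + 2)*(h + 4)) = h + 2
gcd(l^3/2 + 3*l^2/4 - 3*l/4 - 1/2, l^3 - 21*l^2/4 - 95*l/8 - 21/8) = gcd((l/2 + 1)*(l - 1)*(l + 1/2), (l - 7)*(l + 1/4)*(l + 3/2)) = 1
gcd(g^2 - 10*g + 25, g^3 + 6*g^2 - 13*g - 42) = 1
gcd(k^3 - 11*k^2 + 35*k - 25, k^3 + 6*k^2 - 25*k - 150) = k - 5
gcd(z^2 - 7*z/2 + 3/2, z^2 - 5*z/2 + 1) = z - 1/2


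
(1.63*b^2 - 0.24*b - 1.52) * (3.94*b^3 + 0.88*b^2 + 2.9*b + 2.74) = 6.4222*b^5 + 0.4888*b^4 - 1.473*b^3 + 2.4326*b^2 - 5.0656*b - 4.1648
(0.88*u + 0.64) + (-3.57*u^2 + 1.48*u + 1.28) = -3.57*u^2 + 2.36*u + 1.92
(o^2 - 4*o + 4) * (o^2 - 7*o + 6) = o^4 - 11*o^3 + 38*o^2 - 52*o + 24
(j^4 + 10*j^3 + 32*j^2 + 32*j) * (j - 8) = j^5 + 2*j^4 - 48*j^3 - 224*j^2 - 256*j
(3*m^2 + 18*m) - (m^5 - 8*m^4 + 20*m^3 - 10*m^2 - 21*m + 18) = -m^5 + 8*m^4 - 20*m^3 + 13*m^2 + 39*m - 18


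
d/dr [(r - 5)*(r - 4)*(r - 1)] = 3*r^2 - 20*r + 29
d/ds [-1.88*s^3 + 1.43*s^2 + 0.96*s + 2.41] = -5.64*s^2 + 2.86*s + 0.96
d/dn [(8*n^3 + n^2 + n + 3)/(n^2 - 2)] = (8*n^4 - 49*n^2 - 10*n - 2)/(n^4 - 4*n^2 + 4)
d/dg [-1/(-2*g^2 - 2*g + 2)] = (-g - 1/2)/(g^2 + g - 1)^2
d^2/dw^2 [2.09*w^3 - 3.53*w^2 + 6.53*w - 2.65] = 12.54*w - 7.06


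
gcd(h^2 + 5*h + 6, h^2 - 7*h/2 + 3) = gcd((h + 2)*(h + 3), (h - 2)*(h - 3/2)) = 1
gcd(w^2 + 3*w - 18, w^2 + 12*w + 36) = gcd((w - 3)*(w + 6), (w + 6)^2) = w + 6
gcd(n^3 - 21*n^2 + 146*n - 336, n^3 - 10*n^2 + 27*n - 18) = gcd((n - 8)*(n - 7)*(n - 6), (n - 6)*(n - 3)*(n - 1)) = n - 6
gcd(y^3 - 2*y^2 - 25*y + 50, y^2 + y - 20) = y + 5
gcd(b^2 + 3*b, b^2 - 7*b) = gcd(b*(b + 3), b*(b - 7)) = b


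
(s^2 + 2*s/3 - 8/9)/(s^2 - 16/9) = (3*s - 2)/(3*s - 4)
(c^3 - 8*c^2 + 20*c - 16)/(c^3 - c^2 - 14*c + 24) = (c^2 - 6*c + 8)/(c^2 + c - 12)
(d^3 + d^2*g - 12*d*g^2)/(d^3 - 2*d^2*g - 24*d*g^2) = (d - 3*g)/(d - 6*g)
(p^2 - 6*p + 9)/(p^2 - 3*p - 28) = (-p^2 + 6*p - 9)/(-p^2 + 3*p + 28)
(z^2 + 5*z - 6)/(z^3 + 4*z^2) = (z^2 + 5*z - 6)/(z^2*(z + 4))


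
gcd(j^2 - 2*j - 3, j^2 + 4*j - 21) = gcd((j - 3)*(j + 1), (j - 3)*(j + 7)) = j - 3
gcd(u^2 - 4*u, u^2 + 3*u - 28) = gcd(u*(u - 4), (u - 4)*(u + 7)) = u - 4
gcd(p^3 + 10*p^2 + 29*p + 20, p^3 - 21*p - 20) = p^2 + 5*p + 4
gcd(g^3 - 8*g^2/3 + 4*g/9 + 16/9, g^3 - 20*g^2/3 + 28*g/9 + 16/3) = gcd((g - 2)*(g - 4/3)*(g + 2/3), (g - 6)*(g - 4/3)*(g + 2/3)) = g^2 - 2*g/3 - 8/9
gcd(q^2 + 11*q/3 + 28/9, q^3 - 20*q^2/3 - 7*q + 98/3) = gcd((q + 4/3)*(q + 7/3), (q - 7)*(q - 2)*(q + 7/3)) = q + 7/3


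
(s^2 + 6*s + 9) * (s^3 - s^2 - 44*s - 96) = s^5 + 5*s^4 - 41*s^3 - 369*s^2 - 972*s - 864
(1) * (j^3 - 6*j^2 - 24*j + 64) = j^3 - 6*j^2 - 24*j + 64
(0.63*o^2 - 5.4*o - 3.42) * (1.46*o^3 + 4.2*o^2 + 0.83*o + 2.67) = 0.9198*o^5 - 5.238*o^4 - 27.1503*o^3 - 17.1639*o^2 - 17.2566*o - 9.1314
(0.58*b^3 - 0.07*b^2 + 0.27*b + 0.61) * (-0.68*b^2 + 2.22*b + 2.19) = -0.3944*b^5 + 1.3352*b^4 + 0.9312*b^3 + 0.0313000000000001*b^2 + 1.9455*b + 1.3359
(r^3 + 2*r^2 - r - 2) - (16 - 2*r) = r^3 + 2*r^2 + r - 18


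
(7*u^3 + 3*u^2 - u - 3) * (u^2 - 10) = 7*u^5 + 3*u^4 - 71*u^3 - 33*u^2 + 10*u + 30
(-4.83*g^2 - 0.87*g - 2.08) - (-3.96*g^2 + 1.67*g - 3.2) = -0.87*g^2 - 2.54*g + 1.12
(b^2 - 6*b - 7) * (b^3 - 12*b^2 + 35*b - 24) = b^5 - 18*b^4 + 100*b^3 - 150*b^2 - 101*b + 168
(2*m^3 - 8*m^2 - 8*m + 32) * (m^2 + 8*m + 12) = 2*m^5 + 8*m^4 - 48*m^3 - 128*m^2 + 160*m + 384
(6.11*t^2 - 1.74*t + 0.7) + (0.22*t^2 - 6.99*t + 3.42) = 6.33*t^2 - 8.73*t + 4.12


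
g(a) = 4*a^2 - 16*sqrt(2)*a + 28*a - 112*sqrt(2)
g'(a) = 8*a - 16*sqrt(2) + 28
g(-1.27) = -158.76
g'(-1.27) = -4.79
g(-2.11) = -151.92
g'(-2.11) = -11.51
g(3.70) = -83.75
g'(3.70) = 34.97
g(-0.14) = -159.07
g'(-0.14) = 4.25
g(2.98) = -106.86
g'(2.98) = 29.21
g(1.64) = -138.82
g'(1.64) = 18.49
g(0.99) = -149.15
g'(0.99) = 13.29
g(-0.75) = -160.17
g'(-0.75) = -0.63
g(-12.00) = 353.14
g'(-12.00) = -90.63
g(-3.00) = -138.51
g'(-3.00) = -18.63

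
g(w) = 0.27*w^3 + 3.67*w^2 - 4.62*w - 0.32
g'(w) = 0.81*w^2 + 7.34*w - 4.62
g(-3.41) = 47.40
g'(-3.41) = -20.23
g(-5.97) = 100.61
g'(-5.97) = -19.57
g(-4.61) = 72.52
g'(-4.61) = -21.24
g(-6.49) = 110.44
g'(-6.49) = -18.14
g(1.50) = 1.92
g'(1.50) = 8.21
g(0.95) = -1.17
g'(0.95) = 3.08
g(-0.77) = 5.29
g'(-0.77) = -9.79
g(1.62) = 2.98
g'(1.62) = 9.40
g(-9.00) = 141.70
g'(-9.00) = -5.07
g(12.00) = 939.28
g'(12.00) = 200.10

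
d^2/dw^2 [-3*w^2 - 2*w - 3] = -6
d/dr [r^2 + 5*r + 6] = 2*r + 5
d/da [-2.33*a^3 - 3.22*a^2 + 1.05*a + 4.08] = -6.99*a^2 - 6.44*a + 1.05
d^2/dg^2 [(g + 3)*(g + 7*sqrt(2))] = 2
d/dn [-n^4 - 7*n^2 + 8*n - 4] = -4*n^3 - 14*n + 8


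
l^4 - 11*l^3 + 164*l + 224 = (l - 8)*(l - 7)*(l + 2)^2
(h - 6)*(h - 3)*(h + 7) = h^3 - 2*h^2 - 45*h + 126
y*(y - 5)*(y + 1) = y^3 - 4*y^2 - 5*y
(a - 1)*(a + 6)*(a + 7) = a^3 + 12*a^2 + 29*a - 42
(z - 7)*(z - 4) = z^2 - 11*z + 28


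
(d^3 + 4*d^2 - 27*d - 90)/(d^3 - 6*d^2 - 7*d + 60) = (d + 6)/(d - 4)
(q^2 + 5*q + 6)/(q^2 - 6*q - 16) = (q + 3)/(q - 8)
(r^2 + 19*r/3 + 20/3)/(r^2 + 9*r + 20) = (r + 4/3)/(r + 4)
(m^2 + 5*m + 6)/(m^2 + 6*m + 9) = (m + 2)/(m + 3)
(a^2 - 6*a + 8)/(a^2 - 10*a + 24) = (a - 2)/(a - 6)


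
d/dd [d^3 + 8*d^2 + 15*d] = 3*d^2 + 16*d + 15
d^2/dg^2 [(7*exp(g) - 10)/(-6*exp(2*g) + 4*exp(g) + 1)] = (-252*exp(4*g) + 1272*exp(3*g) - 972*exp(2*g) + 428*exp(g) - 47)*exp(g)/(216*exp(6*g) - 432*exp(5*g) + 180*exp(4*g) + 80*exp(3*g) - 30*exp(2*g) - 12*exp(g) - 1)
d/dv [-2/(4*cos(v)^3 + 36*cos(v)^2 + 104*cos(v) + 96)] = (3*sin(v)^2 - 18*cos(v) - 29)*sin(v)/(2*(cos(v)^3 + 9*cos(v)^2 + 26*cos(v) + 24)^2)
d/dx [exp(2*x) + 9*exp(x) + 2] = (2*exp(x) + 9)*exp(x)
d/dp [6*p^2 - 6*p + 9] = 12*p - 6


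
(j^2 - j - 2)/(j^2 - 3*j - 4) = (j - 2)/(j - 4)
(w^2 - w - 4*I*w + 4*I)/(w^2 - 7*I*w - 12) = (w - 1)/(w - 3*I)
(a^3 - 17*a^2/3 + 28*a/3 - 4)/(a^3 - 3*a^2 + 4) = (a^2 - 11*a/3 + 2)/(a^2 - a - 2)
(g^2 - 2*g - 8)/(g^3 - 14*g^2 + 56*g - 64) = (g + 2)/(g^2 - 10*g + 16)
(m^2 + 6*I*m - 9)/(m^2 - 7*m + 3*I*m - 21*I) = (m + 3*I)/(m - 7)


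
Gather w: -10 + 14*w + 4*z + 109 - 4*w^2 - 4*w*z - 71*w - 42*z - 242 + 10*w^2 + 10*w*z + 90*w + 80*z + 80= 6*w^2 + w*(6*z + 33) + 42*z - 63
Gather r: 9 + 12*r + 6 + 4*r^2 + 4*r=4*r^2 + 16*r + 15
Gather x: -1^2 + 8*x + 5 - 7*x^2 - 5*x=-7*x^2 + 3*x + 4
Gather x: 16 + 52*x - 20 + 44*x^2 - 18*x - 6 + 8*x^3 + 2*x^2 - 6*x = 8*x^3 + 46*x^2 + 28*x - 10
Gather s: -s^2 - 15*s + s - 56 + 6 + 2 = -s^2 - 14*s - 48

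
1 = 1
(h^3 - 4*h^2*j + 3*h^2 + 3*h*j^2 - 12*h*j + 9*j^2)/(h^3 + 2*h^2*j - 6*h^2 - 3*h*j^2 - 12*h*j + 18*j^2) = (h^2 - 3*h*j + 3*h - 9*j)/(h^2 + 3*h*j - 6*h - 18*j)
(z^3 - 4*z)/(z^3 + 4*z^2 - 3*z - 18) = z*(z + 2)/(z^2 + 6*z + 9)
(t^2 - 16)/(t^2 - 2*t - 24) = (t - 4)/(t - 6)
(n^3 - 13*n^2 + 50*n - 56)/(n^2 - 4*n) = n - 9 + 14/n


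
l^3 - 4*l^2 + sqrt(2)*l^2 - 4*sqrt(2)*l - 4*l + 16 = (l - 4)*(l - sqrt(2))*(l + 2*sqrt(2))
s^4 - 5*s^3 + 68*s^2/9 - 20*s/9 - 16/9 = (s - 2)^2*(s - 4/3)*(s + 1/3)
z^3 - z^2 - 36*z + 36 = (z - 6)*(z - 1)*(z + 6)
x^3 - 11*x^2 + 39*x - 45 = (x - 5)*(x - 3)^2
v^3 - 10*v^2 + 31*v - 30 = (v - 5)*(v - 3)*(v - 2)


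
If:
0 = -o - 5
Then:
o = -5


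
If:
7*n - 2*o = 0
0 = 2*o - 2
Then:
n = 2/7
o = 1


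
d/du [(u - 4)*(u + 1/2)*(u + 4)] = 3*u^2 + u - 16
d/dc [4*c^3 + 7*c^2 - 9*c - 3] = 12*c^2 + 14*c - 9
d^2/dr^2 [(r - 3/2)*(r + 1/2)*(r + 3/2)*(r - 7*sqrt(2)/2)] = 12*r^2 - 21*sqrt(2)*r + 3*r - 7*sqrt(2)/2 - 9/2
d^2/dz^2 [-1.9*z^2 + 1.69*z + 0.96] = -3.80000000000000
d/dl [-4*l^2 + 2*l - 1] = 2 - 8*l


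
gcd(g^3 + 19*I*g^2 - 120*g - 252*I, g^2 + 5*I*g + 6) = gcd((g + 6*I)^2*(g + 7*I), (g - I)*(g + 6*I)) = g + 6*I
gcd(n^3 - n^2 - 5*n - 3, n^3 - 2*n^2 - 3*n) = n^2 - 2*n - 3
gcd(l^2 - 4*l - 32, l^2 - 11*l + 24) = l - 8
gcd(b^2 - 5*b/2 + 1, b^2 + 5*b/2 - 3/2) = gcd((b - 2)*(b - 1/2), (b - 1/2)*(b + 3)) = b - 1/2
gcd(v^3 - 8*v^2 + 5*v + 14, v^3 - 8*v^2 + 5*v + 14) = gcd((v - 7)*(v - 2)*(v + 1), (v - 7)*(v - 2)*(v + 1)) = v^3 - 8*v^2 + 5*v + 14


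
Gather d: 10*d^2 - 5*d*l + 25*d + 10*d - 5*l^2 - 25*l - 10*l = 10*d^2 + d*(35 - 5*l) - 5*l^2 - 35*l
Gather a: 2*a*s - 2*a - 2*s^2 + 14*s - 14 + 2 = a*(2*s - 2) - 2*s^2 + 14*s - 12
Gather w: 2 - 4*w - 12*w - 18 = -16*w - 16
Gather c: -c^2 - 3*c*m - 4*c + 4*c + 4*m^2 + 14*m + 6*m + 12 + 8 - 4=-c^2 - 3*c*m + 4*m^2 + 20*m + 16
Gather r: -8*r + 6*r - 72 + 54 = -2*r - 18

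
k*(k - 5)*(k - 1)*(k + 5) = k^4 - k^3 - 25*k^2 + 25*k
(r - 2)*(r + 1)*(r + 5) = r^3 + 4*r^2 - 7*r - 10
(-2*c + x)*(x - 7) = -2*c*x + 14*c + x^2 - 7*x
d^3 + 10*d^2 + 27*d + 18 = (d + 1)*(d + 3)*(d + 6)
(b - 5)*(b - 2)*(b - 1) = b^3 - 8*b^2 + 17*b - 10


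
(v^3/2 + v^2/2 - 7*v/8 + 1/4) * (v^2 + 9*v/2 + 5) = v^5/2 + 11*v^4/4 + 31*v^3/8 - 19*v^2/16 - 13*v/4 + 5/4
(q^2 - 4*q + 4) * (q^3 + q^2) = q^5 - 3*q^4 + 4*q^2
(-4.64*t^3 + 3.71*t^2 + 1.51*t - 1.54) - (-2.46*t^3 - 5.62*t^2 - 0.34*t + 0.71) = -2.18*t^3 + 9.33*t^2 + 1.85*t - 2.25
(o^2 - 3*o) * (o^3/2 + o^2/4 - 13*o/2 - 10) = o^5/2 - 5*o^4/4 - 29*o^3/4 + 19*o^2/2 + 30*o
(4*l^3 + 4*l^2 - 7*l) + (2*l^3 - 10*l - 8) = 6*l^3 + 4*l^2 - 17*l - 8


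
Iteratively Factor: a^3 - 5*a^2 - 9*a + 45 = (a - 5)*(a^2 - 9) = (a - 5)*(a - 3)*(a + 3)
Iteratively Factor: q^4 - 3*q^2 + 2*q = (q)*(q^3 - 3*q + 2) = q*(q - 1)*(q^2 + q - 2) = q*(q - 1)*(q + 2)*(q - 1)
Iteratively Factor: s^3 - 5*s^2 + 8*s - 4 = (s - 2)*(s^2 - 3*s + 2) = (s - 2)^2*(s - 1)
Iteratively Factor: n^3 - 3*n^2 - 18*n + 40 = (n - 5)*(n^2 + 2*n - 8) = (n - 5)*(n - 2)*(n + 4)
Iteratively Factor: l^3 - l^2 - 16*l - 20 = (l + 2)*(l^2 - 3*l - 10) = (l - 5)*(l + 2)*(l + 2)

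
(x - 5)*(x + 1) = x^2 - 4*x - 5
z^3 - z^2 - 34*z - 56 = (z - 7)*(z + 2)*(z + 4)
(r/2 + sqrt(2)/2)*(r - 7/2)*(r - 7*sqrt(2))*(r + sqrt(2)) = r^4/2 - 5*sqrt(2)*r^3/2 - 7*r^3/4 - 13*r^2 + 35*sqrt(2)*r^2/4 - 7*sqrt(2)*r + 91*r/2 + 49*sqrt(2)/2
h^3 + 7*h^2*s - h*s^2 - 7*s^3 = (h - s)*(h + s)*(h + 7*s)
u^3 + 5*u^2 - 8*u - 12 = (u - 2)*(u + 1)*(u + 6)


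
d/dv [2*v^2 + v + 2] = 4*v + 1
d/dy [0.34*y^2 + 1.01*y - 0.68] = 0.68*y + 1.01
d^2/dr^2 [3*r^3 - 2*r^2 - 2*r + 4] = 18*r - 4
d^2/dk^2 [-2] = 0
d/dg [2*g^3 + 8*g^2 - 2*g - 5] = 6*g^2 + 16*g - 2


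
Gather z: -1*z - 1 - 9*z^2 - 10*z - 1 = -9*z^2 - 11*z - 2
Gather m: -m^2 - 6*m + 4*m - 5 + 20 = -m^2 - 2*m + 15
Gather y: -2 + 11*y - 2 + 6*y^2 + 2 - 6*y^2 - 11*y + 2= 0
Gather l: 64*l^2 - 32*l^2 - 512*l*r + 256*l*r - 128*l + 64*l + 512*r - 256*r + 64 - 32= 32*l^2 + l*(-256*r - 64) + 256*r + 32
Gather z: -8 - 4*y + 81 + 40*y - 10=36*y + 63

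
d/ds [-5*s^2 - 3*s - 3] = -10*s - 3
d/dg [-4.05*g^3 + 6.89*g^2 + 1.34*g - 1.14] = -12.15*g^2 + 13.78*g + 1.34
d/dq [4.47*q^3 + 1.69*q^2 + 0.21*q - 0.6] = 13.41*q^2 + 3.38*q + 0.21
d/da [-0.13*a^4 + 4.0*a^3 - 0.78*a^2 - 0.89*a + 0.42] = -0.52*a^3 + 12.0*a^2 - 1.56*a - 0.89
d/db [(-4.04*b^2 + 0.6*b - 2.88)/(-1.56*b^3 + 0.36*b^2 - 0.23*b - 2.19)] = (-6.3024*b^4 + 1.872*b^3 - 12.7652*b^2 + 19.7688*b - 1.9764)/(2.4336*b^6 - 1.1232*b^5 + 0.8472*b^4 + 6.6672*b^3 - 1.5239*b^2 + 1.0074*b + 4.7961)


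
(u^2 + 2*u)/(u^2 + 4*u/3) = 3*(u + 2)/(3*u + 4)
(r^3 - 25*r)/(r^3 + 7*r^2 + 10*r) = (r - 5)/(r + 2)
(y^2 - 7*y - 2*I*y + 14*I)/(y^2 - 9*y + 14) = (y - 2*I)/(y - 2)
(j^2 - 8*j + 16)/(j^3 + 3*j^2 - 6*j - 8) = (j^2 - 8*j + 16)/(j^3 + 3*j^2 - 6*j - 8)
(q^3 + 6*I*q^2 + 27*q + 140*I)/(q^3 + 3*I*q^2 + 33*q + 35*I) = (q + 4*I)/(q + I)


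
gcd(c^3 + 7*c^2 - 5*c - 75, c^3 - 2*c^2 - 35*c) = c + 5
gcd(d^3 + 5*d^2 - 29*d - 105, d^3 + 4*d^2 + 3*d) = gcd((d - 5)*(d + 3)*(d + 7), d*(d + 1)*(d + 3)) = d + 3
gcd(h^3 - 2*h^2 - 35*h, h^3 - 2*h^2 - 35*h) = h^3 - 2*h^2 - 35*h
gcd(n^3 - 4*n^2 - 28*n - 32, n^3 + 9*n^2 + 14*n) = n + 2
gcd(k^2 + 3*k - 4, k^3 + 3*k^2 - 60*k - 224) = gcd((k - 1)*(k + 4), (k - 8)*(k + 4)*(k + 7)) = k + 4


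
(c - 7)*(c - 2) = c^2 - 9*c + 14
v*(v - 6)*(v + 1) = v^3 - 5*v^2 - 6*v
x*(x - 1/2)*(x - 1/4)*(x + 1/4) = x^4 - x^3/2 - x^2/16 + x/32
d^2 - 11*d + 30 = (d - 6)*(d - 5)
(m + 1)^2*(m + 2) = m^3 + 4*m^2 + 5*m + 2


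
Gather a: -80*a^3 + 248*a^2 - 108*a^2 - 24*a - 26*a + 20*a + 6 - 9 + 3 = -80*a^3 + 140*a^2 - 30*a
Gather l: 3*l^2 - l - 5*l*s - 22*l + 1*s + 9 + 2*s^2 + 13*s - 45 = 3*l^2 + l*(-5*s - 23) + 2*s^2 + 14*s - 36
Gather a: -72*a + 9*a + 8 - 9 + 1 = -63*a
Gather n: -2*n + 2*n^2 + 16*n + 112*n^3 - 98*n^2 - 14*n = 112*n^3 - 96*n^2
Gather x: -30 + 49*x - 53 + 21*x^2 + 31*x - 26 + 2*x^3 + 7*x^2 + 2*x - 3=2*x^3 + 28*x^2 + 82*x - 112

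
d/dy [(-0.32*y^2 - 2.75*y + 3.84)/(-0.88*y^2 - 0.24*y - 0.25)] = (-2.3432*y^2 + 6.9184*y + 1.6091)/(0.7744*y^4 + 0.4224*y^3 + 0.4976*y^2 + 0.12*y + 0.0625)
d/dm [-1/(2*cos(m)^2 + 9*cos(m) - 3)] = -(4*cos(m) + 9)*sin(m)/(9*cos(m) + cos(2*m) - 2)^2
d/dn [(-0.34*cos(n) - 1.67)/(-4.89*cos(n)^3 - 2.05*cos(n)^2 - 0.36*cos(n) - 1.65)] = (3.3252*cos(n)^3 + 25.1959*cos(n)^2 + 6.847*cos(n) + 0.0401999999999999)*sin(n)/(23.9121*cos(n)^6 + 20.049*cos(n)^5 + 7.7233*cos(n)^4 + 17.613*cos(n)^3 + 6.8946*cos(n)^2 + 1.188*cos(n) + 2.7225)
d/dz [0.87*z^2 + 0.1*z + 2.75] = 1.74*z + 0.1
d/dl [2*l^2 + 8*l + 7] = 4*l + 8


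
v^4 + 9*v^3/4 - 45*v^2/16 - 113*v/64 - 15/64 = (v - 5/4)*(v + 1/4)^2*(v + 3)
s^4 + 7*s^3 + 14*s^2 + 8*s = s*(s + 1)*(s + 2)*(s + 4)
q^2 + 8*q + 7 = (q + 1)*(q + 7)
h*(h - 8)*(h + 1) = h^3 - 7*h^2 - 8*h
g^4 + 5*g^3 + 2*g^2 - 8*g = g*(g - 1)*(g + 2)*(g + 4)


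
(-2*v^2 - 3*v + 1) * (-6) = 12*v^2 + 18*v - 6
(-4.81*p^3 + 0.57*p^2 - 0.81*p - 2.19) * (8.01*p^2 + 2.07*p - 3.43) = -38.5281*p^5 - 5.391*p^4 + 11.1901*p^3 - 21.1737*p^2 - 1.755*p + 7.5117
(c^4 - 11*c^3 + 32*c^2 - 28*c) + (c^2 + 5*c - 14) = c^4 - 11*c^3 + 33*c^2 - 23*c - 14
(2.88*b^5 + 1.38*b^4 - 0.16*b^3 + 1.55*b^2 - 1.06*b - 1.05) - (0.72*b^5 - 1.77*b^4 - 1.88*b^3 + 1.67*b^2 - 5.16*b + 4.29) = 2.16*b^5 + 3.15*b^4 + 1.72*b^3 - 0.12*b^2 + 4.1*b - 5.34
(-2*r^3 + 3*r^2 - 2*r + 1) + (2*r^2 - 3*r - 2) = -2*r^3 + 5*r^2 - 5*r - 1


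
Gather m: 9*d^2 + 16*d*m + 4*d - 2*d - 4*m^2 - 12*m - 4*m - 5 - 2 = 9*d^2 + 2*d - 4*m^2 + m*(16*d - 16) - 7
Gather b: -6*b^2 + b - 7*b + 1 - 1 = -6*b^2 - 6*b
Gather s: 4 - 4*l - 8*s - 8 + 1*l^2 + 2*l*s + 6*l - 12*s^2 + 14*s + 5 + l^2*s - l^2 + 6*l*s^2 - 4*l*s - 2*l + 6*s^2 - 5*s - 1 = s^2*(6*l - 6) + s*(l^2 - 2*l + 1)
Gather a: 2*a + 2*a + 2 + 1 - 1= 4*a + 2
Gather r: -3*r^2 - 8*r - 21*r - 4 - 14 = -3*r^2 - 29*r - 18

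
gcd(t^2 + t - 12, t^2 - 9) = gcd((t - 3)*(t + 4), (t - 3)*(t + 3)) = t - 3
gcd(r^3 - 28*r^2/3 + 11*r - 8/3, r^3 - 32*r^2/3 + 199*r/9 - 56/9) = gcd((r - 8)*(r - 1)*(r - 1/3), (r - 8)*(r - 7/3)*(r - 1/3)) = r^2 - 25*r/3 + 8/3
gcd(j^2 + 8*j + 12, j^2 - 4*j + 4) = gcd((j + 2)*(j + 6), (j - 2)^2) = 1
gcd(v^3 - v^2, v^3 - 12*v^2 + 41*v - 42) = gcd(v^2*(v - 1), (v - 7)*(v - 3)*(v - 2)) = 1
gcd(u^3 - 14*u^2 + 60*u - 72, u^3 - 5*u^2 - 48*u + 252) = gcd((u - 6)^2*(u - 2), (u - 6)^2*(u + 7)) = u^2 - 12*u + 36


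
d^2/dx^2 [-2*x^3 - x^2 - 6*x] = -12*x - 2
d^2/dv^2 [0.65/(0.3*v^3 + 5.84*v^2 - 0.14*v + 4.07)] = (-(1.17*v + 7.592)*(0.3*v^3 + 5.84*v^2 - 0.14*v + 4.07) + 0.65*(0.9*v^2 + 11.68*v - 0.14)*(1.8*v^2 + 23.36*v - 0.28))/(0.3*v^3 + 5.84*v^2 - 0.14*v + 4.07)^3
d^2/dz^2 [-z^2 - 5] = -2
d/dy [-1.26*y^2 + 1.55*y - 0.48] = 1.55 - 2.52*y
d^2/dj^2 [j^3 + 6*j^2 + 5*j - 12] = 6*j + 12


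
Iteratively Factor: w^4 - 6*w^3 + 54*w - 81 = (w + 3)*(w^3 - 9*w^2 + 27*w - 27) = (w - 3)*(w + 3)*(w^2 - 6*w + 9) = (w - 3)^2*(w + 3)*(w - 3)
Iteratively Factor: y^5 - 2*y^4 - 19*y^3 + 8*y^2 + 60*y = (y)*(y^4 - 2*y^3 - 19*y^2 + 8*y + 60) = y*(y - 5)*(y^3 + 3*y^2 - 4*y - 12) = y*(y - 5)*(y + 2)*(y^2 + y - 6) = y*(y - 5)*(y + 2)*(y + 3)*(y - 2)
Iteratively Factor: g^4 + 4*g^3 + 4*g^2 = (g)*(g^3 + 4*g^2 + 4*g) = g*(g + 2)*(g^2 + 2*g) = g^2*(g + 2)*(g + 2)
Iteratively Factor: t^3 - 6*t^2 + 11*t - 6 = (t - 3)*(t^2 - 3*t + 2) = (t - 3)*(t - 1)*(t - 2)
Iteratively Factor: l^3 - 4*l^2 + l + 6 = (l - 3)*(l^2 - l - 2) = (l - 3)*(l - 2)*(l + 1)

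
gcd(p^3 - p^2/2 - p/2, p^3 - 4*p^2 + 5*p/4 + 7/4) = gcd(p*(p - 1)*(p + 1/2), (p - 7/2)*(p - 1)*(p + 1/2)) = p^2 - p/2 - 1/2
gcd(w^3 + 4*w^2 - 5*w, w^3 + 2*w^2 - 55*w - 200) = w + 5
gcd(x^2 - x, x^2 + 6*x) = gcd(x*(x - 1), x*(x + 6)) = x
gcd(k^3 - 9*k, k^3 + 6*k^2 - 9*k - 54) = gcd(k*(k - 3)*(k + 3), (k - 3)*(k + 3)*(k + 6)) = k^2 - 9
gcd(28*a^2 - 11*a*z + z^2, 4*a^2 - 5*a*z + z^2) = -4*a + z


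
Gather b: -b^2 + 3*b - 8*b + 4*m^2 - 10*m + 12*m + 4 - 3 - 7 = -b^2 - 5*b + 4*m^2 + 2*m - 6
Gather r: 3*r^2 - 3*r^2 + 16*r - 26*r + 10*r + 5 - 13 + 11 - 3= 0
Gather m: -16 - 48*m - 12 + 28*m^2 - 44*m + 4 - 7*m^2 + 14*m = 21*m^2 - 78*m - 24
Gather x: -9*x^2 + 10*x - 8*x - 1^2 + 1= -9*x^2 + 2*x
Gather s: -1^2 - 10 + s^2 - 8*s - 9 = s^2 - 8*s - 20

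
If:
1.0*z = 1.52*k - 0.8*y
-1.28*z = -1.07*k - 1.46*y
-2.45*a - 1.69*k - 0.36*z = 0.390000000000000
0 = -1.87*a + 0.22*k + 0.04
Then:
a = -0.00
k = -0.18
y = -0.06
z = -0.23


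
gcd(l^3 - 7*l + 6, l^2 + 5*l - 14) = l - 2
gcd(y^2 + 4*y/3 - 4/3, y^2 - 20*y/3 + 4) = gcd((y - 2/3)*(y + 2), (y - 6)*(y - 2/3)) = y - 2/3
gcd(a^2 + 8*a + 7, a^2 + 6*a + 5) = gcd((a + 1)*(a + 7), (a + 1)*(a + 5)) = a + 1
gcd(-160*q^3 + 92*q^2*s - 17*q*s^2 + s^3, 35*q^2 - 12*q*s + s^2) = 5*q - s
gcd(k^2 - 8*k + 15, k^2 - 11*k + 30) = k - 5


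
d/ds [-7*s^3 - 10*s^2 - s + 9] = -21*s^2 - 20*s - 1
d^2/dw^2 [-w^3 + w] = -6*w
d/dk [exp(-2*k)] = -2*exp(-2*k)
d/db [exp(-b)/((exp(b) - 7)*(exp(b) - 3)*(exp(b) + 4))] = 2*(-2*exp(3*b) + 9*exp(2*b) + 19*exp(b) - 42)*exp(-b)/(exp(6*b) - 12*exp(5*b) - 2*exp(4*b) + 396*exp(3*b) - 647*exp(2*b) - 3192*exp(b) + 7056)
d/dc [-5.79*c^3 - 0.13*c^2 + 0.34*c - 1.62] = -17.37*c^2 - 0.26*c + 0.34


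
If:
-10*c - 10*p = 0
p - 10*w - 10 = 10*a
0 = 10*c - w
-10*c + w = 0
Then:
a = -101*w/100 - 1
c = w/10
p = -w/10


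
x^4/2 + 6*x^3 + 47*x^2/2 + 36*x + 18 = (x/2 + 1)*(x + 1)*(x + 3)*(x + 6)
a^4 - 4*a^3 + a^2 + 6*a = a*(a - 3)*(a - 2)*(a + 1)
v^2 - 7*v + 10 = (v - 5)*(v - 2)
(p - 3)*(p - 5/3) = p^2 - 14*p/3 + 5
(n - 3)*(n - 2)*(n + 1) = n^3 - 4*n^2 + n + 6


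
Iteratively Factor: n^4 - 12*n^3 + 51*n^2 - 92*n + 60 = (n - 2)*(n^3 - 10*n^2 + 31*n - 30) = (n - 2)^2*(n^2 - 8*n + 15) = (n - 3)*(n - 2)^2*(n - 5)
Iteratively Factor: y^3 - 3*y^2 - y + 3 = (y - 1)*(y^2 - 2*y - 3) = (y - 1)*(y + 1)*(y - 3)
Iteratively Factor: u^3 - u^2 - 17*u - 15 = (u + 3)*(u^2 - 4*u - 5) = (u - 5)*(u + 3)*(u + 1)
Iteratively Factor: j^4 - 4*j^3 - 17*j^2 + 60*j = (j - 3)*(j^3 - j^2 - 20*j) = (j - 5)*(j - 3)*(j^2 + 4*j) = (j - 5)*(j - 3)*(j + 4)*(j)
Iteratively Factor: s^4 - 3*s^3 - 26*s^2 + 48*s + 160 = (s - 4)*(s^3 + s^2 - 22*s - 40) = (s - 4)*(s + 4)*(s^2 - 3*s - 10) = (s - 4)*(s + 2)*(s + 4)*(s - 5)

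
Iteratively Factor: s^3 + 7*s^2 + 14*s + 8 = (s + 4)*(s^2 + 3*s + 2) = (s + 2)*(s + 4)*(s + 1)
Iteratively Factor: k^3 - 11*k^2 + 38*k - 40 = (k - 5)*(k^2 - 6*k + 8) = (k - 5)*(k - 2)*(k - 4)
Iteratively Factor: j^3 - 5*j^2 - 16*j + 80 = (j - 4)*(j^2 - j - 20) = (j - 5)*(j - 4)*(j + 4)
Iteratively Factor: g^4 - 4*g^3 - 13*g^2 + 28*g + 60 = (g + 2)*(g^3 - 6*g^2 - g + 30) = (g - 5)*(g + 2)*(g^2 - g - 6) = (g - 5)*(g - 3)*(g + 2)*(g + 2)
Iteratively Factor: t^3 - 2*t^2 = (t - 2)*(t^2) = t*(t - 2)*(t)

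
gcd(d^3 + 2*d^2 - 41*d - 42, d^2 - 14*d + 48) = d - 6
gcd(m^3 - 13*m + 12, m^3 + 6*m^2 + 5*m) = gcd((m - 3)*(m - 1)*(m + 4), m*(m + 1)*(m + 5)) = 1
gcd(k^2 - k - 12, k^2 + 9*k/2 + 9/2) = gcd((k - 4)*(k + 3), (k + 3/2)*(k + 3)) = k + 3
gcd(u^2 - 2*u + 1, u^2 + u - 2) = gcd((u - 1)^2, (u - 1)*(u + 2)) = u - 1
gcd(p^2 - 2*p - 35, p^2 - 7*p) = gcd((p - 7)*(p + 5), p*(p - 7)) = p - 7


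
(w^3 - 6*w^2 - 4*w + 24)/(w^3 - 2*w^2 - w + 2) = (w^2 - 4*w - 12)/(w^2 - 1)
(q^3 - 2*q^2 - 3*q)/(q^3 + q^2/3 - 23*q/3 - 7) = 3*q/(3*q + 7)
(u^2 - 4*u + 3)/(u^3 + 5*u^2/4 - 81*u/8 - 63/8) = 8*(u - 1)/(8*u^2 + 34*u + 21)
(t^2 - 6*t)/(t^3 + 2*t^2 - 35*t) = (t - 6)/(t^2 + 2*t - 35)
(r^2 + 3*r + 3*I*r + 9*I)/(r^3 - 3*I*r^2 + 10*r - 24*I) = (r + 3)/(r^2 - 6*I*r - 8)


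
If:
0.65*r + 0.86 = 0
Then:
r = -1.32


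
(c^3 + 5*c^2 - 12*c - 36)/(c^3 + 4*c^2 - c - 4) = (c^3 + 5*c^2 - 12*c - 36)/(c^3 + 4*c^2 - c - 4)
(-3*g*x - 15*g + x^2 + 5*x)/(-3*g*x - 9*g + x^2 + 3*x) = (x + 5)/(x + 3)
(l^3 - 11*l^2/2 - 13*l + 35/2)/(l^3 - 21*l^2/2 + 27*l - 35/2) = (2*l + 5)/(2*l - 5)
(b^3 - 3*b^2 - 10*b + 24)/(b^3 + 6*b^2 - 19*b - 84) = (b - 2)/(b + 7)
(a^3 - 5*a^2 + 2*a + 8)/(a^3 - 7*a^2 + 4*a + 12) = (a - 4)/(a - 6)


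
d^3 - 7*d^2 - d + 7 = (d - 7)*(d - 1)*(d + 1)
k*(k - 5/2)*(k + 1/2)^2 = k^4 - 3*k^3/2 - 9*k^2/4 - 5*k/8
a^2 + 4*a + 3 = (a + 1)*(a + 3)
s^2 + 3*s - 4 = (s - 1)*(s + 4)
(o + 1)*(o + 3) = o^2 + 4*o + 3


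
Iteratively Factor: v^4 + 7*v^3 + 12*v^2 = (v)*(v^3 + 7*v^2 + 12*v) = v*(v + 3)*(v^2 + 4*v) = v^2*(v + 3)*(v + 4)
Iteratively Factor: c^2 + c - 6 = (c + 3)*(c - 2)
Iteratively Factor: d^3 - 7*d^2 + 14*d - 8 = (d - 4)*(d^2 - 3*d + 2) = (d - 4)*(d - 1)*(d - 2)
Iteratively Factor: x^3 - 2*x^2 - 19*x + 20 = (x - 5)*(x^2 + 3*x - 4) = (x - 5)*(x - 1)*(x + 4)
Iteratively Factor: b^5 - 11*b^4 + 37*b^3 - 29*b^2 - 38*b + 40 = (b + 1)*(b^4 - 12*b^3 + 49*b^2 - 78*b + 40) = (b - 4)*(b + 1)*(b^3 - 8*b^2 + 17*b - 10) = (b - 4)*(b - 2)*(b + 1)*(b^2 - 6*b + 5) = (b - 5)*(b - 4)*(b - 2)*(b + 1)*(b - 1)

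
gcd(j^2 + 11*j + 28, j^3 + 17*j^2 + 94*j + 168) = j^2 + 11*j + 28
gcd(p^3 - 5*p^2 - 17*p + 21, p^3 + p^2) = 1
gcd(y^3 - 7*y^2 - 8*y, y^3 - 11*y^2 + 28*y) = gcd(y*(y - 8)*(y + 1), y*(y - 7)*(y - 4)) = y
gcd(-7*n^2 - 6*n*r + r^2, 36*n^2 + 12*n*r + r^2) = 1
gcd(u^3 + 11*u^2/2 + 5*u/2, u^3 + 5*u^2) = u^2 + 5*u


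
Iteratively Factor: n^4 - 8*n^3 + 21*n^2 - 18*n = (n - 3)*(n^3 - 5*n^2 + 6*n) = (n - 3)*(n - 2)*(n^2 - 3*n) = n*(n - 3)*(n - 2)*(n - 3)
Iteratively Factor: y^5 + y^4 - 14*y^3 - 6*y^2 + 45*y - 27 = (y + 3)*(y^4 - 2*y^3 - 8*y^2 + 18*y - 9) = (y - 3)*(y + 3)*(y^3 + y^2 - 5*y + 3) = (y - 3)*(y - 1)*(y + 3)*(y^2 + 2*y - 3) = (y - 3)*(y - 1)*(y + 3)^2*(y - 1)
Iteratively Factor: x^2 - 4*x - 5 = (x + 1)*(x - 5)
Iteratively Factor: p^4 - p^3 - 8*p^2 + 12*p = (p + 3)*(p^3 - 4*p^2 + 4*p) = (p - 2)*(p + 3)*(p^2 - 2*p) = (p - 2)^2*(p + 3)*(p)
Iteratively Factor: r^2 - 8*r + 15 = (r - 3)*(r - 5)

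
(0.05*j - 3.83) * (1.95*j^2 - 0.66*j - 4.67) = 0.0975*j^3 - 7.5015*j^2 + 2.2943*j + 17.8861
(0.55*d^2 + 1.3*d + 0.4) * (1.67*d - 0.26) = 0.9185*d^3 + 2.028*d^2 + 0.33*d - 0.104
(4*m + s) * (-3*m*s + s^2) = -12*m^2*s + m*s^2 + s^3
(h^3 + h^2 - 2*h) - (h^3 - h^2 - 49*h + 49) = 2*h^2 + 47*h - 49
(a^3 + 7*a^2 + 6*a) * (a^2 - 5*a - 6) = a^5 + 2*a^4 - 35*a^3 - 72*a^2 - 36*a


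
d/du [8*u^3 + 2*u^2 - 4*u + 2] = 24*u^2 + 4*u - 4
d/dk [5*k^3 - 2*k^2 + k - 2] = 15*k^2 - 4*k + 1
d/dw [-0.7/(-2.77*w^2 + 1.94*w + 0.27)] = (1.358 - 3.878*w)/(-2.77*w^2 + 1.94*w + 0.27)^2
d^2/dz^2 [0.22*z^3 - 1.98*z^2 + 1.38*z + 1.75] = 1.32*z - 3.96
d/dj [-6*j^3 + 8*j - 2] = 8 - 18*j^2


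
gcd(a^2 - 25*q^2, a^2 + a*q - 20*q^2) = a + 5*q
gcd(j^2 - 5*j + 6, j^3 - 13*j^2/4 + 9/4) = j - 3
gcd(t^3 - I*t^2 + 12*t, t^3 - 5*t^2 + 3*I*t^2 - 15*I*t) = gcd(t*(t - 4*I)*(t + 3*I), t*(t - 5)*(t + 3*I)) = t^2 + 3*I*t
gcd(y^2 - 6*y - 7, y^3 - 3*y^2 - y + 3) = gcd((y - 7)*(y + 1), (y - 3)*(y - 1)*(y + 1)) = y + 1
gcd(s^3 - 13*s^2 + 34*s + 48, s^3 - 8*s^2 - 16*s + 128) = s - 8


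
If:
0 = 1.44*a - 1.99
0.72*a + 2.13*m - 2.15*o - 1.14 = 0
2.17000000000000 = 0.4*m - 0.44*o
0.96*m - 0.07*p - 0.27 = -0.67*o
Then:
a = 1.38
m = -59.61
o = -59.12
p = -1387.20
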